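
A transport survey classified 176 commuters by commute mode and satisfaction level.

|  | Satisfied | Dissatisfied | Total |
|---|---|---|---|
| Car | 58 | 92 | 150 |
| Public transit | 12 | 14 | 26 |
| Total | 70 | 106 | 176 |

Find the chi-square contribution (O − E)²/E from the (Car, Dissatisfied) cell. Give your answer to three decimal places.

Row total (Car) = 150; column total (Dissatisfied) = 106; N = 176.
Expected count E = 150 × 106 / 176 = 90.3409.
Contribution = (O − E)²/E = (92 − 90.3409)² / 90.3409 = 0.030.

0.030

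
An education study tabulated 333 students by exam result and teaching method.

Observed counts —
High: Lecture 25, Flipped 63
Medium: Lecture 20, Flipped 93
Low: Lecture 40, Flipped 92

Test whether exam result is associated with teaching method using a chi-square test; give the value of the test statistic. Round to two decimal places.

5.61

Row totals: 88, 113, 132. Column totals: 85, 248. Grand total N = 333.
Expected counts (row total × column total / N):
  High, Lecture: 88×85/333 = 22.462
  High, Flipped: 88×248/333 = 65.538
  Medium, Lecture: 113×85/333 = 28.844
  Medium, Flipped: 113×248/333 = 84.156
  Low, Lecture: 132×85/333 = 33.694
  Low, Flipped: 132×248/333 = 98.306
Contributions (O − E)²/E:
  (25 − 22.462)²/22.462 = 0.2868
  (63 − 65.538)²/65.538 = 0.0983
  (20 − 28.844)²/28.844 = 2.7117
  (93 − 84.156)²/84.156 = 0.9294
  (40 − 33.694)²/33.694 = 1.1802
  (92 − 98.306)²/98.306 = 0.4045
χ² = 0.2868 + 0.0983 + 2.7117 + 0.9294 + 1.1802 + 0.4045 = 5.61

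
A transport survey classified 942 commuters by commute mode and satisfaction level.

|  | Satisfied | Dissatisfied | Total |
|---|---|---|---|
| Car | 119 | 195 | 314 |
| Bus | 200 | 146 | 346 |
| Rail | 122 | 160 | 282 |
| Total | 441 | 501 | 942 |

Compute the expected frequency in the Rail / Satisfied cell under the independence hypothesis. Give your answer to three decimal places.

Row total (Rail) = 282; column total (Satisfied) = 441; grand total N = 942.
Expected count = (row total × column total) / N = 282 × 441 / 942 = 132.019.

132.019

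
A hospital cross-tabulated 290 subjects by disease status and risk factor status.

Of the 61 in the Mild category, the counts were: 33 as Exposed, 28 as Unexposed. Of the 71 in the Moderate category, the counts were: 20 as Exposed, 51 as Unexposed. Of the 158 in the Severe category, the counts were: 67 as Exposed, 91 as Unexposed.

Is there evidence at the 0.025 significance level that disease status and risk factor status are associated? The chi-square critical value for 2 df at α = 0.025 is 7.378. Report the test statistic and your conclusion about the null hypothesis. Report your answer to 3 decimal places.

Row totals: 61, 71, 158. Column totals: 120, 170. Grand total N = 290.
Expected counts (row total × column total / N):
  Mild, Exposed: 61×120/290 = 25.2414
  Mild, Unexposed: 61×170/290 = 35.7586
  Moderate, Exposed: 71×120/290 = 29.3793
  Moderate, Unexposed: 71×170/290 = 41.6207
  Severe, Exposed: 158×120/290 = 65.3793
  Severe, Unexposed: 158×170/290 = 92.6207
Contributions (O − E)²/E:
  (33 − 25.2414)²/25.2414 = 2.3848
  (28 − 35.7586)²/35.7586 = 1.6834
  (20 − 29.3793)²/29.3793 = 2.9943
  (51 − 41.6207)²/41.6207 = 2.1136
  (67 − 65.3793)²/65.3793 = 0.0402
  (91 − 92.6207)²/92.6207 = 0.0284
χ² = 2.3848 + 1.6834 + 2.9943 + 2.1136 + 0.0402 + 0.0284 = 9.245
df = (3−1)(2−1) = 2. Since 9.245 > 7.378, reject the null hypothesis of independence at α = 0.025.

9.245; reject H₀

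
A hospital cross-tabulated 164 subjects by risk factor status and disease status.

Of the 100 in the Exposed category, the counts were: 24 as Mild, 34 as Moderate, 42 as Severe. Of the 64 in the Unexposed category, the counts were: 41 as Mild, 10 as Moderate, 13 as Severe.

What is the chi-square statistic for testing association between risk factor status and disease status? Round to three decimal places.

Row totals: 100, 64. Column totals: 65, 44, 55. Grand total N = 164.
Expected counts (row total × column total / N):
  Exposed, Mild: 100×65/164 = 39.6341
  Exposed, Moderate: 100×44/164 = 26.8293
  Exposed, Severe: 100×55/164 = 33.5366
  Unexposed, Mild: 64×65/164 = 25.3659
  Unexposed, Moderate: 64×44/164 = 17.1707
  Unexposed, Severe: 64×55/164 = 21.4634
Contributions (O − E)²/E:
  (24 − 39.6341)²/39.6341 = 6.1670
  (34 − 26.8293)²/26.8293 = 1.9165
  (42 − 33.5366)²/33.5366 = 2.1358
  (41 − 25.3659)²/25.3659 = 9.6360
  (10 − 17.1707)²/17.1707 = 2.9946
  (13 − 21.4634)²/21.4634 = 3.3373
χ² = 6.1670 + 1.9165 + 2.1358 + 9.6360 + 2.9946 + 3.3373 = 26.187

26.187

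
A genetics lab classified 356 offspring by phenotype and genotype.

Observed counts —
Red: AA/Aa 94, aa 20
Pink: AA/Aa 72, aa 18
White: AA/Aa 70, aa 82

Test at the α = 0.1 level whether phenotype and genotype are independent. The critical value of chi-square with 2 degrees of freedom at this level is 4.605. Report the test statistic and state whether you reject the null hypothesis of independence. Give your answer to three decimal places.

48.762; reject H₀

Row totals: 114, 90, 152. Column totals: 236, 120. Grand total N = 356.
Expected counts (row total × column total / N):
  Red, AA/Aa: 114×236/356 = 75.573034
  Red, aa: 114×120/356 = 38.426966
  Pink, AA/Aa: 90×236/356 = 59.662921
  Pink, aa: 90×120/356 = 30.337079
  White, AA/Aa: 152×236/356 = 100.764045
  White, aa: 152×120/356 = 51.235955
Contributions (O − E)²/E:
  (94 − 75.573034)²/75.573034 = 4.4930
  (20 − 38.426966)²/38.426966 = 8.8363
  (72 − 59.662921)²/59.662921 = 2.5511
  (18 − 30.337079)²/30.337079 = 5.0171
  (70 − 100.764045)²/100.764045 = 9.3925
  (82 − 51.235955)²/51.235955 = 18.4719
χ² = 4.4930 + 8.8363 + 2.5511 + 5.0171 + 9.3925 + 18.4719 = 48.762
df = (3−1)(2−1) = 2. Since 48.762 > 4.605, reject the null hypothesis of independence at α = 0.1.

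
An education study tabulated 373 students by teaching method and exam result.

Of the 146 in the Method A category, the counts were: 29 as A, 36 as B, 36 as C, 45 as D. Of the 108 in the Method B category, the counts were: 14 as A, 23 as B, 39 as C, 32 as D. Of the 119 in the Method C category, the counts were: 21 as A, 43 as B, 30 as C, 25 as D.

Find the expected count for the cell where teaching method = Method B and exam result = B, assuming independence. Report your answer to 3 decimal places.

29.534

Row total (Method B) = 108; column total (B) = 102; grand total N = 373.
Expected count = (row total × column total) / N = 108 × 102 / 373 = 29.534.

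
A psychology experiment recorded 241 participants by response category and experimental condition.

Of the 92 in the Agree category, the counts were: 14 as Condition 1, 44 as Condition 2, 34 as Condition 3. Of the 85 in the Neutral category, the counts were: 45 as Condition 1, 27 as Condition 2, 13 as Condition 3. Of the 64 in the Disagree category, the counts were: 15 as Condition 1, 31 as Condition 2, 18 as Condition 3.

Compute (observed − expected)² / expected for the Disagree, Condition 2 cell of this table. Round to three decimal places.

Row total (Disagree) = 64; column total (Condition 2) = 102; N = 241.
Expected count E = 64 × 102 / 241 = 27.0871.
Contribution = (O − E)²/E = (31 − 27.0871)² / 27.0871 = 0.565.

0.565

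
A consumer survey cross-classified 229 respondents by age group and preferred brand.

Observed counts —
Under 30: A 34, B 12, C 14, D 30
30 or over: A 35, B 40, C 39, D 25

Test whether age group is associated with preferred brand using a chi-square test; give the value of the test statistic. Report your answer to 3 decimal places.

17.662

Row totals: 90, 139. Column totals: 69, 52, 53, 55. Grand total N = 229.
Expected counts (row total × column total / N):
  Under 30, A: 90×69/229 = 27.1179
  Under 30, B: 90×52/229 = 20.4367
  Under 30, C: 90×53/229 = 20.8297
  Under 30, D: 90×55/229 = 21.6157
  30 or over, A: 139×69/229 = 41.8821
  30 or over, B: 139×52/229 = 31.5633
  30 or over, C: 139×53/229 = 32.1703
  30 or over, D: 139×55/229 = 33.3843
Contributions (O − E)²/E:
  (34 − 27.1179)²/27.1179 = 1.7466
  (12 − 20.4367)²/20.4367 = 3.4828
  (14 − 20.8297)²/20.8297 = 2.2393
  (30 − 21.6157)²/21.6157 = 3.2521
  (35 − 41.8821)²/41.8821 = 1.1309
  (40 − 31.5633)²/31.5633 = 2.2551
  (39 − 32.1703)²/32.1703 = 1.4499
  (25 − 33.3843)²/33.3843 = 2.1057
χ² = 1.7466 + 3.4828 + 2.2393 + 3.2521 + 1.1309 + 2.2551 + 1.4499 + 2.1057 = 17.662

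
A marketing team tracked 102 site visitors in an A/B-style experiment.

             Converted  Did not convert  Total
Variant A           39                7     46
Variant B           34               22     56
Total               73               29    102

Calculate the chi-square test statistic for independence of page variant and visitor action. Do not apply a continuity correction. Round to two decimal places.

Grand total N = 102.
Expected counts (row total × column total / N):
  Variant A, Converted: 46×73/102 = 32.9216
  Variant A, Did not convert: 46×29/102 = 13.0784
  Variant B, Converted: 56×73/102 = 40.0784
  Variant B, Did not convert: 56×29/102 = 15.9216
Contributions (O − E)²/E:
  (39 − 32.9216)²/32.9216 = 1.1223
  (7 − 13.0784)²/13.0784 = 2.8250
  (34 − 40.0784)²/40.0784 = 0.9219
  (22 − 15.9216)²/15.9216 = 2.3206
χ² = 1.1223 + 2.8250 + 0.9219 + 2.3206 = 7.19

7.19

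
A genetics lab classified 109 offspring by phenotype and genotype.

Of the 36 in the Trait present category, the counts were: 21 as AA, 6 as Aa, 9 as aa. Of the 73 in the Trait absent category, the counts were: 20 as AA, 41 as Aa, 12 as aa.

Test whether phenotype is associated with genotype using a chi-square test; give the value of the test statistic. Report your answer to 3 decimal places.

15.775

Row totals: 36, 73. Column totals: 41, 47, 21. Grand total N = 109.
Expected counts (row total × column total / N):
  Trait present, AA: 36×41/109 = 13.5413
  Trait present, Aa: 36×47/109 = 15.5229
  Trait present, aa: 36×21/109 = 6.9358
  Trait absent, AA: 73×41/109 = 27.4587
  Trait absent, Aa: 73×47/109 = 31.4771
  Trait absent, aa: 73×21/109 = 14.0642
Contributions (O − E)²/E:
  (21 − 13.5413)²/13.5413 = 4.1083
  (6 − 15.5229)²/15.5229 = 5.8421
  (9 − 6.9358)²/6.9358 = 0.6143
  (20 − 27.4587)²/27.4587 = 2.0260
  (41 − 31.4771)²/31.4771 = 2.8810
  (12 − 14.0642)²/14.0642 = 0.3030
χ² = 4.1083 + 5.8421 + 0.6143 + 2.0260 + 2.8810 + 0.3030 = 15.775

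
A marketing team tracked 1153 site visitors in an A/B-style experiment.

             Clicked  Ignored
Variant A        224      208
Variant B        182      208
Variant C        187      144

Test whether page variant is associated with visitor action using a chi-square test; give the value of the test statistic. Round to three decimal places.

Row totals: 432, 390, 331. Column totals: 593, 560. Grand total N = 1153.
Expected counts (row total × column total / N):
  Variant A, Clicked: 432×593/1153 = 222.1821
  Variant A, Ignored: 432×560/1153 = 209.8179
  Variant B, Clicked: 390×593/1153 = 200.5811
  Variant B, Ignored: 390×560/1153 = 189.4189
  Variant C, Clicked: 331×593/1153 = 170.2368
  Variant C, Ignored: 331×560/1153 = 160.7632
Contributions (O − E)²/E:
  (224 − 222.1821)²/222.1821 = 0.0149
  (208 − 209.8179)²/209.8179 = 0.0158
  (182 − 200.5811)²/200.5811 = 1.7213
  (208 − 189.4189)²/189.4189 = 1.8227
  (187 − 170.2368)²/170.2368 = 1.6507
  (144 − 160.7632)²/160.7632 = 1.7479
χ² = 0.0149 + 0.0158 + 1.7213 + 1.8227 + 1.6507 + 1.7479 = 6.973

6.973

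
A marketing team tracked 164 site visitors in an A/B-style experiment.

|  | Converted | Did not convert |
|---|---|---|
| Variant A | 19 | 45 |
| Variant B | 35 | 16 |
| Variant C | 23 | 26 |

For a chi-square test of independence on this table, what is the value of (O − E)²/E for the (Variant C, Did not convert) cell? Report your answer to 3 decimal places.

Row total (Variant C) = 49; column total (Did not convert) = 87; N = 164.
Expected count E = 49 × 87 / 164 = 25.9939.
Contribution = (O − E)²/E = (26 − 25.9939)² / 25.9939 = 0.000.

0.000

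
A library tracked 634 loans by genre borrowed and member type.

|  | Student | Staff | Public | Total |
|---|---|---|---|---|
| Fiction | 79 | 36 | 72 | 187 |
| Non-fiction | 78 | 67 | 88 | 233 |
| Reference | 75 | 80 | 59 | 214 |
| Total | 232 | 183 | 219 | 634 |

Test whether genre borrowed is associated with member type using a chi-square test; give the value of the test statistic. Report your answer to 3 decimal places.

18.322

Grand total N = 634.
Expected counts (row total × column total / N):
  Fiction, Student: 187×232/634 = 68.4290
  Fiction, Staff: 187×183/634 = 53.9763
  Fiction, Public: 187×219/634 = 64.5946
  Non-fiction, Student: 233×232/634 = 85.2618
  Non-fiction, Staff: 233×183/634 = 67.2539
  Non-fiction, Public: 233×219/634 = 80.4842
  Reference, Student: 214×232/634 = 78.3091
  Reference, Staff: 214×183/634 = 61.7697
  Reference, Public: 214×219/634 = 73.9211
Contributions (O − E)²/E:
  (79 − 68.4290)²/68.4290 = 1.6330
  (36 − 53.9763)²/53.9763 = 5.9868
  (72 − 64.5946)²/64.5946 = 0.8490
  (78 − 85.2618)²/85.2618 = 0.6185
  (67 − 67.2539)²/67.2539 = 0.0010
  (88 − 80.4842)²/80.4842 = 0.7018
  (75 − 78.3091)²/78.3091 = 0.1398
  (80 − 61.7697)²/61.7697 = 5.3804
  (59 − 73.9211)²/73.9211 = 3.0118
χ² = 1.6330 + 5.9868 + 0.8490 + 0.6185 + 0.0010 + 0.7018 + 0.1398 + 5.3804 + 3.0118 = 18.322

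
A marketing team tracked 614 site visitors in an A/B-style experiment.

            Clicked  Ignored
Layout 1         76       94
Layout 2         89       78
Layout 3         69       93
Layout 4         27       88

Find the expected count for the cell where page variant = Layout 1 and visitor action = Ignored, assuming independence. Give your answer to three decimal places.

97.736

Row total (Layout 1) = 170; column total (Ignored) = 353; grand total N = 614.
Expected count = (row total × column total) / N = 170 × 353 / 614 = 97.736.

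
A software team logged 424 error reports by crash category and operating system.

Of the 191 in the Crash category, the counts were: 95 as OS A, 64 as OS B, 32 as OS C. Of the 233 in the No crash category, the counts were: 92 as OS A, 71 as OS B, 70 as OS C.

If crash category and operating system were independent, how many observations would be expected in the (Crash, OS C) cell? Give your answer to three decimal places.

Row total (Crash) = 191; column total (OS C) = 102; grand total N = 424.
Expected count = (row total × column total) / N = 191 × 102 / 424 = 45.948.

45.948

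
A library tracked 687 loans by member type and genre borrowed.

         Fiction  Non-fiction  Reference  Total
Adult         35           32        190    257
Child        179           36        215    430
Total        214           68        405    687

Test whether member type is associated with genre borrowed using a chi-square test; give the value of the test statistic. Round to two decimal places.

Grand total N = 687.
Expected counts (row total × column total / N):
  Adult, Fiction: 257×214/687 = 80.055
  Adult, Non-fiction: 257×68/687 = 25.438
  Adult, Reference: 257×405/687 = 151.507
  Child, Fiction: 430×214/687 = 133.945
  Child, Non-fiction: 430×68/687 = 42.562
  Child, Reference: 430×405/687 = 253.493
Contributions (O − E)²/E:
  (35 − 80.055)²/80.055 = 25.3570
  (32 − 25.438)²/25.438 = 1.6927
  (190 − 151.507)²/151.507 = 9.7798
  (179 − 133.945)²/133.945 = 15.1551
  (36 − 42.562)²/42.562 = 1.0117
  (215 − 253.493)²/253.493 = 5.8452
χ² = 25.3570 + 1.6927 + 9.7798 + 15.1551 + 1.0117 + 5.8452 = 58.84

58.84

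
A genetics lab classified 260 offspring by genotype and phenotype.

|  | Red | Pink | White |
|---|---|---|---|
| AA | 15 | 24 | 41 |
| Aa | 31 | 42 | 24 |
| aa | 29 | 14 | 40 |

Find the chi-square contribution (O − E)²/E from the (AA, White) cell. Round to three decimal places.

Row total (AA) = 80; column total (White) = 105; N = 260.
Expected count E = 80 × 105 / 260 = 32.3077.
Contribution = (O − E)²/E = (41 − 32.3077)² / 32.3077 = 2.339.

2.339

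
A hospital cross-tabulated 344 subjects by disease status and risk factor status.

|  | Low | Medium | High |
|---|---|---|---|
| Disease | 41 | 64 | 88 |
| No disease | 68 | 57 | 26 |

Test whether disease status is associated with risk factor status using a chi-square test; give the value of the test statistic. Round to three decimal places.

36.224

Row totals: 193, 151. Column totals: 109, 121, 114. Grand total N = 344.
Expected counts (row total × column total / N):
  Disease, Low: 193×109/344 = 61.1541
  Disease, Medium: 193×121/344 = 67.8866
  Disease, High: 193×114/344 = 63.9593
  No disease, Low: 151×109/344 = 47.8459
  No disease, Medium: 151×121/344 = 53.1134
  No disease, High: 151×114/344 = 50.0407
Contributions (O − E)²/E:
  (41 − 61.1541)²/61.1541 = 6.6420
  (64 − 67.8866)²/67.8866 = 0.2225
  (88 − 63.9593)²/63.9593 = 9.0363
  (68 − 47.8459)²/47.8459 = 8.4895
  (57 − 53.1134)²/53.1134 = 0.2844
  (26 − 50.0407)²/50.0407 = 11.5497
χ² = 6.6420 + 0.2225 + 9.0363 + 8.4895 + 0.2844 + 11.5497 = 36.224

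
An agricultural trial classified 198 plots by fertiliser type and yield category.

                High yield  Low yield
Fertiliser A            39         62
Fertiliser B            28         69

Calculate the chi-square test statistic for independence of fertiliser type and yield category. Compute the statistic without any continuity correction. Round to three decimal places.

Row totals: 101, 97. Column totals: 67, 131. Grand total N = 198.
Expected counts (row total × column total / N):
  Fertiliser A, High yield: 101×67/198 = 34.1768
  Fertiliser A, Low yield: 101×131/198 = 66.8232
  Fertiliser B, High yield: 97×67/198 = 32.8232
  Fertiliser B, Low yield: 97×131/198 = 64.1768
Contributions (O − E)²/E:
  (39 − 34.1768)²/34.1768 = 0.6807
  (62 − 66.8232)²/66.8232 = 0.3481
  (28 − 32.8232)²/32.8232 = 0.7087
  (69 − 64.1768)²/64.1768 = 0.3625
χ² = 0.6807 + 0.3481 + 0.7087 + 0.3625 = 2.100

2.100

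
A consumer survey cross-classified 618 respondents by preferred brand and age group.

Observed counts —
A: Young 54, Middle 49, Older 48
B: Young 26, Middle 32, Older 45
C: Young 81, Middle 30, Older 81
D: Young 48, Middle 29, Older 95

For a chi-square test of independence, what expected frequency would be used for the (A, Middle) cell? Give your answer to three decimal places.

Row total (A) = 151; column total (Middle) = 140; grand total N = 618.
Expected count = (row total × column total) / N = 151 × 140 / 618 = 34.207.

34.207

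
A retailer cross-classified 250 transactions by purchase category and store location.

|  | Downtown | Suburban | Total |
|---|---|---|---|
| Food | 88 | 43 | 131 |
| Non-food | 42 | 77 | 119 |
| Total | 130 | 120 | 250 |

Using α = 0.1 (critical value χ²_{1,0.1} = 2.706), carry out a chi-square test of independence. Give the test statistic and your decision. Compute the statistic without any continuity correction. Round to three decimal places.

25.393; reject H₀

Grand total N = 250.
Expected counts (row total × column total / N):
  Food, Downtown: 131×130/250 = 68.1200
  Food, Suburban: 131×120/250 = 62.8800
  Non-food, Downtown: 119×130/250 = 61.8800
  Non-food, Suburban: 119×120/250 = 57.1200
Contributions (O − E)²/E:
  (88 − 68.1200)²/68.1200 = 5.8017
  (43 − 62.8800)²/62.8800 = 6.2852
  (42 − 61.8800)²/61.8800 = 6.3868
  (77 − 57.1200)²/57.1200 = 6.9190
χ² = 5.8017 + 6.2852 + 6.3868 + 6.9190 = 25.393
df = (2−1)(2−1) = 1. Since 25.393 > 2.706, reject the null hypothesis of independence at α = 0.1.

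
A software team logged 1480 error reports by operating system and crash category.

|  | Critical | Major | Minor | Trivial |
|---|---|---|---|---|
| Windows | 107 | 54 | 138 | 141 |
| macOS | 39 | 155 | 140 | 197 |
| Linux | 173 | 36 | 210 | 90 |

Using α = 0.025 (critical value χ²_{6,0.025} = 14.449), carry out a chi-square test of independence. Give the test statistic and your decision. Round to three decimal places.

Row totals: 440, 531, 509. Column totals: 319, 245, 488, 428. Grand total N = 1480.
Expected counts (row total × column total / N):
  Windows, Critical: 440×319/1480 = 94.8378
  Windows, Major: 440×245/1480 = 72.8378
  Windows, Minor: 440×488/1480 = 145.0811
  Windows, Trivial: 440×428/1480 = 127.2432
  macOS, Critical: 531×319/1480 = 114.4520
  macOS, Major: 531×245/1480 = 87.9020
  macOS, Minor: 531×488/1480 = 175.0865
  macOS, Trivial: 531×428/1480 = 153.5595
  Linux, Critical: 509×319/1480 = 109.7101
  Linux, Major: 509×245/1480 = 84.2601
  Linux, Minor: 509×488/1480 = 167.8324
  Linux, Trivial: 509×428/1480 = 147.1973
Contributions (O − E)²/E:
  (107 − 94.8378)²/94.8378 = 1.5597
  (54 − 72.8378)²/72.8378 = 4.8720
  (138 − 145.0811)²/145.0811 = 0.3456
  (141 − 127.2432)²/127.2432 = 1.4873
  (39 − 114.4520)²/114.4520 = 49.7414
  (155 − 87.9020)²/87.9020 = 51.2177
  (140 − 175.0865)²/175.0865 = 7.0312
  (197 − 153.5595)²/153.5595 = 12.2889
  (173 − 109.7101)²/109.7101 = 36.5109
  (36 − 84.2601)²/84.2601 = 27.6410
  (210 − 167.8324)²/167.8324 = 10.5945
  (90 − 147.1973)²/147.1973 = 22.2255
χ² = 1.5597 + 4.8720 + 0.3456 + 1.4873 + 49.7414 + 51.2177 + 7.0312 + 12.2889 + 36.5109 + 27.6410 + 10.5945 + 22.2255 = 225.516
df = (3−1)(4−1) = 6. Since 225.516 > 14.449, reject the null hypothesis of independence at α = 0.025.

225.516; reject H₀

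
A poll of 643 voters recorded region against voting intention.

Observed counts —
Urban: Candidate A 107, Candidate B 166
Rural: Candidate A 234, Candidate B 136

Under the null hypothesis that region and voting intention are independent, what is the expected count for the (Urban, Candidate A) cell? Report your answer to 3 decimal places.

Row total (Urban) = 273; column total (Candidate A) = 341; grand total N = 643.
Expected count = (row total × column total) / N = 273 × 341 / 643 = 144.779.

144.779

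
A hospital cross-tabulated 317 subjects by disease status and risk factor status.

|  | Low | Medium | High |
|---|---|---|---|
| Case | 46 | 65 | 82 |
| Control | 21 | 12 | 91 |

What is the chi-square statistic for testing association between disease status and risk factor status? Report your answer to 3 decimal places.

32.813

Row totals: 193, 124. Column totals: 67, 77, 173. Grand total N = 317.
Expected counts (row total × column total / N):
  Case, Low: 193×67/317 = 40.7918
  Case, Medium: 193×77/317 = 46.8801
  Case, High: 193×173/317 = 105.3281
  Control, Low: 124×67/317 = 26.2082
  Control, Medium: 124×77/317 = 30.1199
  Control, High: 124×173/317 = 67.6719
Contributions (O − E)²/E:
  (46 − 40.7918)²/40.7918 = 0.6650
  (65 − 46.8801)²/46.8801 = 7.0036
  (82 − 105.3281)²/105.3281 = 5.1667
  (21 − 26.2082)²/26.2082 = 1.0350
  (12 − 30.1199)²/30.1199 = 10.9008
  (91 − 67.6719)²/67.6719 = 8.0417
χ² = 0.6650 + 7.0036 + 5.1667 + 1.0350 + 10.9008 + 8.0417 = 32.813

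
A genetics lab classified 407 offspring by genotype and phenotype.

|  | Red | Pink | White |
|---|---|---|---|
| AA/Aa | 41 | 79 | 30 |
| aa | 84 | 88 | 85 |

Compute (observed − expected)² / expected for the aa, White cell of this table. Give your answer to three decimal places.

2.112

Row total (aa) = 257; column total (White) = 115; N = 407.
Expected count E = 257 × 115 / 407 = 72.6167.
Contribution = (O − E)²/E = (85 − 72.6167)² / 72.6167 = 2.112.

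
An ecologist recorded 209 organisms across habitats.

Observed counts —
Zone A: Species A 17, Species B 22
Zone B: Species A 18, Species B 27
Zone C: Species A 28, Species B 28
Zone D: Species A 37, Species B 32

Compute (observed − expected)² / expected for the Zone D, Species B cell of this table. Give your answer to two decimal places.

0.44

Row total (Zone D) = 69; column total (Species B) = 109; N = 209.
Expected count E = 69 × 109 / 209 = 35.986.
Contribution = (O − E)²/E = (32 − 35.986)² / 35.986 = 0.44.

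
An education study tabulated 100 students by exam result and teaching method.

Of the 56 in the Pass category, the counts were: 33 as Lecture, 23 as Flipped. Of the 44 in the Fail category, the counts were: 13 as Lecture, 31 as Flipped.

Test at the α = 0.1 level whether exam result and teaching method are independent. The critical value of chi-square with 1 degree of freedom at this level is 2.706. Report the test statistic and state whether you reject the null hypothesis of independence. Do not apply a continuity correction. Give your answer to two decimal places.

8.56; reject H₀

Row totals: 56, 44. Column totals: 46, 54. Grand total N = 100.
Expected counts (row total × column total / N):
  Pass, Lecture: 56×46/100 = 25.760
  Pass, Flipped: 56×54/100 = 30.240
  Fail, Lecture: 44×46/100 = 20.240
  Fail, Flipped: 44×54/100 = 23.760
Contributions (O − E)²/E:
  (33 − 25.760)²/25.760 = 2.0348
  (23 − 30.240)²/30.240 = 1.7334
  (13 − 20.240)²/20.240 = 2.5898
  (31 − 23.760)²/23.760 = 2.2061
χ² = 2.0348 + 1.7334 + 2.5898 + 2.2061 = 8.56
df = (2−1)(2−1) = 1. Since 8.56 > 2.706, reject the null hypothesis of independence at α = 0.1.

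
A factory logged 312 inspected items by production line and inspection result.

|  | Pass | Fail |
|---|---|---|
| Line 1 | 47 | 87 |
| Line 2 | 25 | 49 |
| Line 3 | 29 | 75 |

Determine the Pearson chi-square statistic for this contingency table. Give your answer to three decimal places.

1.471

Row totals: 134, 74, 104. Column totals: 101, 211. Grand total N = 312.
Expected counts (row total × column total / N):
  Line 1, Pass: 134×101/312 = 43.3782
  Line 1, Fail: 134×211/312 = 90.6218
  Line 2, Pass: 74×101/312 = 23.9551
  Line 2, Fail: 74×211/312 = 50.0449
  Line 3, Pass: 104×101/312 = 33.6667
  Line 3, Fail: 104×211/312 = 70.3333
Contributions (O − E)²/E:
  (47 − 43.3782)²/43.3782 = 0.3024
  (87 − 90.6218)²/90.6218 = 0.1447
  (25 − 23.9551)²/23.9551 = 0.0456
  (49 − 50.0449)²/50.0449 = 0.0218
  (29 − 33.6667)²/33.6667 = 0.6469
  (75 − 70.3333)²/70.3333 = 0.3096
χ² = 0.3024 + 0.1447 + 0.0456 + 0.0218 + 0.6469 + 0.3096 = 1.471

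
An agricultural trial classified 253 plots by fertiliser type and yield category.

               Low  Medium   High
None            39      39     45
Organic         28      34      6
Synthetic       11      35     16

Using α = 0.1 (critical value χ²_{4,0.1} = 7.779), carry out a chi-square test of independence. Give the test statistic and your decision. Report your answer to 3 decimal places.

Row totals: 123, 68, 62. Column totals: 78, 108, 67. Grand total N = 253.
Expected counts (row total × column total / N):
  None, Low: 123×78/253 = 37.920949
  None, Medium: 123×108/253 = 52.505929
  None, High: 123×67/253 = 32.573123
  Organic, Low: 68×78/253 = 20.964427
  Organic, Medium: 68×108/253 = 29.027668
  Organic, High: 68×67/253 = 18.007905
  Synthetic, Low: 62×78/253 = 19.114625
  Synthetic, Medium: 62×108/253 = 26.466403
  Synthetic, High: 62×67/253 = 16.418972
Contributions (O − E)²/E:
  (39 − 37.920949)²/37.920949 = 0.0307
  (39 − 52.505929)²/52.505929 = 3.4741
  (45 − 32.573123)²/32.573123 = 4.7409
  (28 − 20.964427)²/20.964427 = 2.3611
  (34 − 29.027668)²/29.027668 = 0.8517
  (6 − 18.007905)²/18.007905 = 8.0070
  (11 − 19.114625)²/19.114625 = 3.4449
  (35 − 26.466403)²/26.466403 = 2.7515
  (16 − 16.418972)²/16.418972 = 0.0107
χ² = 0.0307 + 3.4741 + 4.7409 + 2.3611 + 0.8517 + 8.0070 + 3.4449 + 2.7515 + 0.0107 = 25.673
df = (3−1)(3−1) = 4. Since 25.673 > 7.779, reject the null hypothesis of independence at α = 0.1.

25.673; reject H₀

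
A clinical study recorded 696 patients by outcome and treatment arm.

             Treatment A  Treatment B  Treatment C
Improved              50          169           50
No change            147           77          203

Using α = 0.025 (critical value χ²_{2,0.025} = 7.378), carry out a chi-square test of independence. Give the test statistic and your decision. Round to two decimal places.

146.37; reject H₀

Row totals: 269, 427. Column totals: 197, 246, 253. Grand total N = 696.
Expected counts (row total × column total / N):
  Improved, Treatment A: 269×197/696 = 76.139
  Improved, Treatment B: 269×246/696 = 95.078
  Improved, Treatment C: 269×253/696 = 97.783
  No change, Treatment A: 427×197/696 = 120.861
  No change, Treatment B: 427×246/696 = 150.922
  No change, Treatment C: 427×253/696 = 155.217
Contributions (O − E)²/E:
  (50 − 76.139)²/76.139 = 8.9737
  (169 − 95.078)²/95.078 = 57.4735
  (50 − 97.783)²/97.783 = 23.3498
  (147 − 120.861)²/120.861 = 5.6532
  (77 − 150.922)²/150.922 = 36.2072
  (203 − 155.217)²/155.217 = 14.7098
χ² = 8.9737 + 57.4735 + 23.3498 + 5.6532 + 36.2072 + 14.7098 = 146.37
df = (2−1)(3−1) = 2. Since 146.37 > 7.378, reject the null hypothesis of independence at α = 0.025.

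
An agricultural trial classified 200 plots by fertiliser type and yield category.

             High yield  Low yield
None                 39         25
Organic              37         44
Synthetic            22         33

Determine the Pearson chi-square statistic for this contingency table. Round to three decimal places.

5.790

Row totals: 64, 81, 55. Column totals: 98, 102. Grand total N = 200.
Expected counts (row total × column total / N):
  None, High yield: 64×98/200 = 31.3600
  None, Low yield: 64×102/200 = 32.6400
  Organic, High yield: 81×98/200 = 39.6900
  Organic, Low yield: 81×102/200 = 41.3100
  Synthetic, High yield: 55×98/200 = 26.9500
  Synthetic, Low yield: 55×102/200 = 28.0500
Contributions (O − E)²/E:
  (39 − 31.3600)²/31.3600 = 1.8613
  (25 − 32.6400)²/32.6400 = 1.7883
  (37 − 39.6900)²/39.6900 = 0.1823
  (44 − 41.3100)²/41.3100 = 0.1752
  (22 − 26.9500)²/26.9500 = 0.9092
  (33 − 28.0500)²/28.0500 = 0.8735
χ² = 1.8613 + 1.7883 + 0.1823 + 0.1752 + 0.9092 + 0.8735 = 5.790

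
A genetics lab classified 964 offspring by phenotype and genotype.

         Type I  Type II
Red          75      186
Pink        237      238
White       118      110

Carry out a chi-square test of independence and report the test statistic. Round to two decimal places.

Row totals: 261, 475, 228. Column totals: 430, 534. Grand total N = 964.
Expected counts (row total × column total / N):
  Red, Type I: 261×430/964 = 116.421
  Red, Type II: 261×534/964 = 144.579
  Pink, Type I: 475×430/964 = 211.878
  Pink, Type II: 475×534/964 = 263.122
  White, Type I: 228×430/964 = 101.701
  White, Type II: 228×534/964 = 126.299
Contributions (O − E)²/E:
  (75 − 116.421)²/116.421 = 14.7370
  (186 − 144.579)²/144.579 = 11.8669
  (237 − 211.878)²/211.878 = 2.9787
  (238 − 263.122)²/263.122 = 2.3986
  (118 − 101.701)²/101.701 = 2.6121
  (110 − 126.299)²/126.299 = 2.1034
χ² = 14.7370 + 11.8669 + 2.9787 + 2.3986 + 2.6121 + 2.1034 = 36.70

36.70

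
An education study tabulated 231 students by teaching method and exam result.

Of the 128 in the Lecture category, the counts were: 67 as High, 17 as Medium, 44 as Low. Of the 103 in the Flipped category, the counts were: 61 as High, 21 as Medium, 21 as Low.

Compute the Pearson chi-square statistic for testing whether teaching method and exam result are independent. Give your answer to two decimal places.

Row totals: 128, 103. Column totals: 128, 38, 65. Grand total N = 231.
Expected counts (row total × column total / N):
  Lecture, High: 128×128/231 = 70.926
  Lecture, Medium: 128×38/231 = 21.056
  Lecture, Low: 128×65/231 = 36.017
  Flipped, High: 103×128/231 = 57.074
  Flipped, Medium: 103×38/231 = 16.944
  Flipped, Low: 103×65/231 = 28.983
Contributions (O − E)²/E:
  (67 − 70.926)²/70.926 = 0.2173
  (17 − 21.056)²/21.056 = 0.7813
  (44 − 36.017)²/36.017 = 1.7694
  (61 − 57.074)²/57.074 = 0.2701
  (21 − 16.944)²/16.944 = 0.9709
  (21 − 28.983)²/28.983 = 2.1988
χ² = 0.2173 + 0.7813 + 1.7694 + 0.2701 + 0.9709 + 2.1988 = 6.21

6.21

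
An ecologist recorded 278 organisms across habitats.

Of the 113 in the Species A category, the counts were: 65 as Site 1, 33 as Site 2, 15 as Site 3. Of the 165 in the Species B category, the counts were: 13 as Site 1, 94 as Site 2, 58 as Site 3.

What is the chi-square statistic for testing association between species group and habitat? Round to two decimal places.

Row totals: 113, 165. Column totals: 78, 127, 73. Grand total N = 278.
Expected counts (row total × column total / N):
  Species A, Site 1: 113×78/278 = 31.705
  Species A, Site 2: 113×127/278 = 51.622
  Species A, Site 3: 113×73/278 = 29.673
  Species B, Site 1: 165×78/278 = 46.295
  Species B, Site 2: 165×127/278 = 75.378
  Species B, Site 3: 165×73/278 = 43.327
Contributions (O − E)²/E:
  (65 − 31.705)²/31.705 = 34.9647
  (33 − 51.622)²/51.622 = 6.7177
  (15 − 29.673)²/29.673 = 7.2557
  (13 − 46.295)²/46.295 = 23.9455
  (94 − 75.378)²/75.378 = 4.6005
  (58 − 43.327)²/43.327 = 4.9691
χ² = 34.9647 + 6.7177 + 7.2557 + 23.9455 + 4.6005 + 4.9691 = 82.45

82.45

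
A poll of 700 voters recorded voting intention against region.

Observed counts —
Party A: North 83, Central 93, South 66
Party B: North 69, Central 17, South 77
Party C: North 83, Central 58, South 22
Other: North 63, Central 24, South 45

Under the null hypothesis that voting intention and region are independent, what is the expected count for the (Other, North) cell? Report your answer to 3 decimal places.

56.194

Row total (Other) = 132; column total (North) = 298; grand total N = 700.
Expected count = (row total × column total) / N = 132 × 298 / 700 = 56.194.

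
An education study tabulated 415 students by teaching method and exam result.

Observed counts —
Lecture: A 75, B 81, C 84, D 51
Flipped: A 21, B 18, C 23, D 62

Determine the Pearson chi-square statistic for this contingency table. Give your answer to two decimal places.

46.67

Row totals: 291, 124. Column totals: 96, 99, 107, 113. Grand total N = 415.
Expected counts (row total × column total / N):
  Lecture, A: 291×96/415 = 67.316
  Lecture, B: 291×99/415 = 69.419
  Lecture, C: 291×107/415 = 75.029
  Lecture, D: 291×113/415 = 79.236
  Flipped, A: 124×96/415 = 28.684
  Flipped, B: 124×99/415 = 29.581
  Flipped, C: 124×107/415 = 31.971
  Flipped, D: 124×113/415 = 33.764
Contributions (O − E)²/E:
  (75 − 67.316)²/67.316 = 0.8771
  (81 − 69.419)²/69.419 = 1.9320
  (84 − 75.029)²/75.029 = 1.0726
  (51 − 79.236)²/79.236 = 10.0620
  (21 − 28.684)²/28.684 = 2.0584
  (18 − 29.581)²/29.581 = 4.5340
  (23 − 31.971)²/31.971 = 2.5172
  (62 − 33.764)²/33.764 = 23.6131
χ² = 0.8771 + 1.9320 + 1.0726 + 10.0620 + 2.0584 + 4.5340 + 2.5172 + 23.6131 = 46.67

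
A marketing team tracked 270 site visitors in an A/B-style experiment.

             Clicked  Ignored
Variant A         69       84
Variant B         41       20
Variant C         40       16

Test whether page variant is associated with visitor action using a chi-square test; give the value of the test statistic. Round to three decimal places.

Row totals: 153, 61, 56. Column totals: 150, 120. Grand total N = 270.
Expected counts (row total × column total / N):
  Variant A, Clicked: 153×150/270 = 85.0000
  Variant A, Ignored: 153×120/270 = 68.0000
  Variant B, Clicked: 61×150/270 = 33.8889
  Variant B, Ignored: 61×120/270 = 27.1111
  Variant C, Clicked: 56×150/270 = 31.1111
  Variant C, Ignored: 56×120/270 = 24.8889
Contributions (O − E)²/E:
  (69 − 85.0000)²/85.0000 = 3.0118
  (84 − 68.0000)²/68.0000 = 3.7647
  (41 − 33.8889)²/33.8889 = 1.4922
  (20 − 27.1111)²/27.1111 = 1.8652
  (40 − 31.1111)²/31.1111 = 2.5397
  (16 − 24.8889)²/24.8889 = 3.1746
χ² = 3.0118 + 3.7647 + 1.4922 + 1.8652 + 2.5397 + 3.1746 = 15.848

15.848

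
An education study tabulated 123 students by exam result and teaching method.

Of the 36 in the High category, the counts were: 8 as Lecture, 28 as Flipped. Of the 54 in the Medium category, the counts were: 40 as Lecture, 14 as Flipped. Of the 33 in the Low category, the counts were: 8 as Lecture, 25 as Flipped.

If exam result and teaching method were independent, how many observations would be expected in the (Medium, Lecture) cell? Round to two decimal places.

Row total (Medium) = 54; column total (Lecture) = 56; grand total N = 123.
Expected count = (row total × column total) / N = 54 × 56 / 123 = 24.59.

24.59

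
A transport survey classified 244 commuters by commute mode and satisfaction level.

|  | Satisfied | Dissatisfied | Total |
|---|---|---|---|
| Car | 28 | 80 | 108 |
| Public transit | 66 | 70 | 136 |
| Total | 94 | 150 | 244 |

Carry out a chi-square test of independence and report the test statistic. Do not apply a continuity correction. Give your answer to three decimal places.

Grand total N = 244.
Expected counts (row total × column total / N):
  Car, Satisfied: 108×94/244 = 41.6066
  Car, Dissatisfied: 108×150/244 = 66.3934
  Public transit, Satisfied: 136×94/244 = 52.3934
  Public transit, Dissatisfied: 136×150/244 = 83.6066
Contributions (O − E)²/E:
  (28 − 41.6066)²/41.6066 = 4.4498
  (80 − 66.3934)²/66.3934 = 2.7885
  (66 − 52.3934)²/52.3934 = 3.5336
  (70 − 83.6066)²/83.6066 = 2.2144
χ² = 4.4498 + 2.7885 + 3.5336 + 2.2144 = 12.986

12.986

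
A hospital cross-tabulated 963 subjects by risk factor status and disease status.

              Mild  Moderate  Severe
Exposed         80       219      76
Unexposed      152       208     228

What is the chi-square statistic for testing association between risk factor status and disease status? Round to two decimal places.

Row totals: 375, 588. Column totals: 232, 427, 304. Grand total N = 963.
Expected counts (row total × column total / N):
  Exposed, Mild: 375×232/963 = 90.343
  Exposed, Moderate: 375×427/963 = 166.277
  Exposed, Severe: 375×304/963 = 118.380
  Unexposed, Mild: 588×232/963 = 141.657
  Unexposed, Moderate: 588×427/963 = 260.723
  Unexposed, Severe: 588×304/963 = 185.620
Contributions (O − E)²/E:
  (80 − 90.343)²/90.343 = 1.1841
  (219 − 166.277)²/166.277 = 16.7174
  (76 − 118.380)²/118.380 = 15.1720
  (152 − 141.657)²/141.657 = 0.7552
  (208 − 260.723)²/260.723 = 10.6616
  (228 − 185.620)²/185.620 = 9.6760
χ² = 1.1841 + 16.7174 + 15.1720 + 0.7552 + 10.6616 + 9.6760 = 54.17

54.17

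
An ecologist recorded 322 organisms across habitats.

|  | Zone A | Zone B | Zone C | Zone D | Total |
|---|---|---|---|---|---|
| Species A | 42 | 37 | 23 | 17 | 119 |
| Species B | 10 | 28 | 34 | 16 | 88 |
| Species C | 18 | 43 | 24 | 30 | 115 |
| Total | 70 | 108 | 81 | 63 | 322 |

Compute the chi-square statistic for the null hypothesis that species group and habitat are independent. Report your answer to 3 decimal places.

Grand total N = 322.
Expected counts (row total × column total / N):
  Species A, Zone A: 119×70/322 = 25.8696
  Species A, Zone B: 119×108/322 = 39.9130
  Species A, Zone C: 119×81/322 = 29.9348
  Species A, Zone D: 119×63/322 = 23.2826
  Species B, Zone A: 88×70/322 = 19.1304
  Species B, Zone B: 88×108/322 = 29.5155
  Species B, Zone C: 88×81/322 = 22.1366
  Species B, Zone D: 88×63/322 = 17.2174
  Species C, Zone A: 115×70/322 = 25.0000
  Species C, Zone B: 115×108/322 = 38.5714
  Species C, Zone C: 115×81/322 = 28.9286
  Species C, Zone D: 115×63/322 = 22.5000
Contributions (O − E)²/E:
  (42 − 25.8696)²/25.8696 = 10.0577
  (37 − 39.9130)²/39.9130 = 0.2126
  (23 − 29.9348)²/29.9348 = 1.6065
  (17 − 23.2826)²/23.2826 = 1.6953
  (10 − 19.1304)²/19.1304 = 4.3577
  (28 − 29.5155)²/29.5155 = 0.0778
  (34 − 22.1366)²/22.1366 = 6.3578
  (16 − 17.2174)²/17.2174 = 0.0861
  (18 − 25.0000)²/25.0000 = 1.9600
  (43 − 38.5714)²/38.5714 = 0.5085
  (24 − 28.9286)²/28.9286 = 0.8397
  (30 − 22.5000)²/22.5000 = 2.5000
χ² = 10.0577 + 0.2126 + 1.6065 + 1.6953 + 4.3577 + 0.0778 + 6.3578 + 0.0861 + 1.9600 + 0.5085 + 0.8397 + 2.5000 = 30.260

30.260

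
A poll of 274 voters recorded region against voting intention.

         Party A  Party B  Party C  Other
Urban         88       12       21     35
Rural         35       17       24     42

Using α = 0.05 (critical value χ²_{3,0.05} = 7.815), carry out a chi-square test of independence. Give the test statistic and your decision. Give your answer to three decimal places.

19.644; reject H₀

Row totals: 156, 118. Column totals: 123, 29, 45, 77. Grand total N = 274.
Expected counts (row total × column total / N):
  Urban, Party A: 156×123/274 = 70.02920
  Urban, Party B: 156×29/274 = 16.51095
  Urban, Party C: 156×45/274 = 25.62044
  Urban, Other: 156×77/274 = 43.83942
  Rural, Party A: 118×123/274 = 52.97080
  Rural, Party B: 118×29/274 = 12.48905
  Rural, Party C: 118×45/274 = 19.37956
  Rural, Other: 118×77/274 = 33.16058
Contributions (O − E)²/E:
  (88 − 70.02920)²/70.02920 = 4.6116
  (12 − 16.51095)²/16.51095 = 1.2324
  (21 − 25.62044)²/25.62044 = 0.8333
  (35 − 43.83942)²/43.83942 = 1.7823
  (35 − 52.97080)²/52.97080 = 6.0967
  (17 − 12.48905)²/12.48905 = 1.6293
  (24 − 19.37956)²/19.37956 = 1.1016
  (42 − 33.16058)²/33.16058 = 2.3563
χ² = 4.6116 + 1.2324 + 0.8333 + 1.7823 + 6.0967 + 1.6293 + 1.1016 + 2.3563 = 19.644
df = (2−1)(4−1) = 3. Since 19.644 > 7.815, reject the null hypothesis of independence at α = 0.05.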